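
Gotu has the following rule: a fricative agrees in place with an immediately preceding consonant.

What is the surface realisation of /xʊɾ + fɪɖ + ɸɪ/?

The rule targets /f/ (voiceless labiodental fricative), which sits after the trigger /ɾ/ (alveolar).
Changing only its place to alveolar gives [s] — the voiceless alveolar fricative.
The same rule applies at the second boundary: /ɸ/ → [ʂ] next to /ɖ/.

[xʊɾsɪɖʂɪ]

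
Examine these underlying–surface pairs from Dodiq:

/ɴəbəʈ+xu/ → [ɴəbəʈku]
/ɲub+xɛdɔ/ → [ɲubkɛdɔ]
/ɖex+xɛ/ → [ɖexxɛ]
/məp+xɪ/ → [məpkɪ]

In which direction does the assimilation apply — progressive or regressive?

progressive

Underlying /x/ is realised as [k] next to /ʈ/; /ʈ/ itself does not change.
The change fricative → stop matches the manner of the preceding /ʈ/, identifying this as manner assimilation.
The same holds elsewhere in the data: /x/ → [k] after /b/ (fricative → stop, matching a stop); /x/ → [k] after /p/ (fricative → stop, matching a stop) — only manner changes, and always toward the preceding segment.
Nothing changes in [ɖexxɛ]: there the adjacent consonants already agree in manner (/x/ and /x/ are both fricatives), so this form is consistent with the same rule.
The trigger is the preceding segment, so the direction is progressive (perseverative).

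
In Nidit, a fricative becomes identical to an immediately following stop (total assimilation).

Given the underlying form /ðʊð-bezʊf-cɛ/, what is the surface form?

[ðʊbbezʊccɛ]

/ð/ is the segment targeted by the rule; it sits immediately before /b/, so it assimilates completely and surfaces as [b].
The same rule applies at the second boundary: /f/ → [c] next to /c/.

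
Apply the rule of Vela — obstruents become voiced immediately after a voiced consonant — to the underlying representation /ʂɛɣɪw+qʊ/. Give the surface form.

The rule targets /q/ (voiceless uvular stop), which sits after the trigger /w/ (voiced).
Changing only its voicing to voiced gives [ɢ] — the voiced uvular stop.

[ʂɛɣɪwɢʊ]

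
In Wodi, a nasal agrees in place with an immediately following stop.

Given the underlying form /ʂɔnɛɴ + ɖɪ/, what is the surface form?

[ʂɔnɛɳɖɪ]

The rule targets /ɴ/ (voiced uvular nasal), which sits before the trigger /ɖ/ (retroflex).
Changing only its place to retroflex gives [ɳ] — the voiced retroflex nasal.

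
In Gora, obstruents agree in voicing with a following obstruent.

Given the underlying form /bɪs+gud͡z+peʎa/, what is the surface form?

The rule targets /s/ (voiceless alveolar fricative), which sits before the trigger /g/ (voiced).
A voiced alveolar fricative is [z], so the surface segment is [z].
At the second juncture, /d͡z/ likewise becomes [t͡s] adjacent to /p/.

[bɪzgut͡speʎa]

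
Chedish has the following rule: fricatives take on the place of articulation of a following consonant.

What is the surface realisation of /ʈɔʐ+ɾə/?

/ʐ/ is a voiced retroflex fricative. The following trigger /ɾ/ is alveolar, so /ʐ/ must become alveolar as well.
Changing only its place to alveolar gives [z] — the voiced alveolar fricative.

[ʈɔzɾə]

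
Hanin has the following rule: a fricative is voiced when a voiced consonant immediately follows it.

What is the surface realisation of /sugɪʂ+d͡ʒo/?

[sugɪʐd͡ʒo]

The rule targets /ʂ/ (voiceless retroflex fricative), which sits before the trigger /d͡ʒ/ (voiced).
Changing only its voicing to voiced gives [ʐ] — the voiced retroflex fricative.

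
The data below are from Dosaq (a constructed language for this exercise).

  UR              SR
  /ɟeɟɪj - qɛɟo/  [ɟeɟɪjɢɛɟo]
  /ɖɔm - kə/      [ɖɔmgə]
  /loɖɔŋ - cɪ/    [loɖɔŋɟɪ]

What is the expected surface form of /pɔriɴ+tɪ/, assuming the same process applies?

The data show progressive voicing assimilation: /q/ → [ɢ] after /j/; /k/ → [g] after /m/; /c/ → [ɟ] after /ŋ/. In each pair only voicing changes, matching the preceding consonant, while place and manner stay constant.
/t/ is a voiceless alveolar stop. The preceding trigger /ɴ/ is voiced, so /t/ must become voiced as well.
Changing only its voicing to voiced gives [d] — the voiced alveolar stop.

[pɔriɴdɪ]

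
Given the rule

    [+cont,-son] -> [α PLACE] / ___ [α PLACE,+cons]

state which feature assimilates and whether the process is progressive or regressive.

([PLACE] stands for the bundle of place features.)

The shared variable α links the value of the place features (abbreviated [PLACE]) on the target to the same value on the neighbouring segment, so place is the feature that assimilates.
Since the environment is written after the underscore, the trigger follows the target; the direction is regressive.

regressive place assimilation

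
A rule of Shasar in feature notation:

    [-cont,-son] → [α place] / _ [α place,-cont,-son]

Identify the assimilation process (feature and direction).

The rule copies the place features (abbreviated [place]) from the environment onto the target, so the assimilating feature is place.
Since the environment is written after the underscore, the trigger follows the target; the direction is regressive.

regressive place assimilation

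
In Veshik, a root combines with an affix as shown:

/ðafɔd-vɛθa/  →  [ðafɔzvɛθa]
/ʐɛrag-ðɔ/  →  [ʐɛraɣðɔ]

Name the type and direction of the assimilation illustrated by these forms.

The segment that alternates is /d/, which surfaces as [z] when adjacent to /v/.
The change stop → fricative matches the manner of the following /v/, identifying this as manner assimilation.
Place and voice are unchanged, so the assimilation is partial, not total.
The other alternating form patterns the same way: /g/ → [ɣ] before /ð/ (stop → fricative, matching a fricative) — only manner changes, and always toward the following segment.
The trigger is the following segment, so the direction is regressive (anticipatory).

regressive manner assimilation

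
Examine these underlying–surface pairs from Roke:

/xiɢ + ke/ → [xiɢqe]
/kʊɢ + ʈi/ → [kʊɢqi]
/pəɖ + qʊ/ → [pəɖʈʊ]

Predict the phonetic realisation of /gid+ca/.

[gidta]

The data show progressive place assimilation: /k/ → [q] after /ɢ/; /ʈ/ → [q] after /ɢ/; /q/ → [ʈ] after /ɖ/. In each pair only place changes, matching the preceding consonant, while manner and voice stay constant.
/c/ is a voiceless palatal stop. The preceding trigger /d/ is alveolar, so /c/ must become alveolar as well.
The voiceless alveolar stop is [t], so /c/ → [t].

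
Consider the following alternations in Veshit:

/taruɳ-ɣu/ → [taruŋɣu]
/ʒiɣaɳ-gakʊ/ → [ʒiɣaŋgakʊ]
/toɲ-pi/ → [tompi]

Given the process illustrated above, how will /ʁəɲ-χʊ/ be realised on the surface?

[ʁəɴχʊ]

The data show regressive place assimilation: /ɳ/ → [ŋ] before /ɣ/; /ɳ/ → [ŋ] before /g/; /ɲ/ → [m] before /p/. In each pair only place changes, matching the following consonant, while manner and voice stay constant.
The rule targets /ɲ/ (voiced palatal nasal), which sits before the trigger /χ/ (uvular).
Changing only its place to uvular gives [ɴ] — the voiced uvular nasal.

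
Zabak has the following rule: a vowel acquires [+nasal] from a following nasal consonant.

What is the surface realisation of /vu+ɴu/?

[vũɴu]

The vowel /u/ is adjacent to the following nasal /ɴ/, so it acquires [+nasal] and surfaces as [ũ].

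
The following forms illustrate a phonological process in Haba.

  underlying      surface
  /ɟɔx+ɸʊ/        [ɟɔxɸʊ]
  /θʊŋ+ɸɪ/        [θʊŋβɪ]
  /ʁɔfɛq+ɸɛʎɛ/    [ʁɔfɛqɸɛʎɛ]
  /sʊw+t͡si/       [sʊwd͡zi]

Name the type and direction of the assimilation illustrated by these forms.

Comparing underlying and surface forms, /ɸ/ → [β] is the alternation; the neighbouring /ŋ/ is constant.
/ɸ/ is voiceless while /ŋ/ is voiced; the output [β] is voiced, matching the trigger — so the feature that spreads is voicing.
Place and manner are unchanged, so the assimilation is partial, not total.
Checking the remaining alternation: /t͡s/ → [d͡z] after /w/ (voiceless → voiced, matching voiced) — only voicing changes, and always toward the preceding segment.
No alternation appears in [ɟɔxɸʊ], [ʁɔfɛqɸɛʎɛ]: there the adjacent consonants already agree in voicing (/ɸ/ and /x/ are both voiceless; /ɸ/ and /q/ are both voiceless), so these forms are consistent with the same rule.
The trigger is the preceding segment, so the direction is progressive (perseverative).

progressive voicing assimilation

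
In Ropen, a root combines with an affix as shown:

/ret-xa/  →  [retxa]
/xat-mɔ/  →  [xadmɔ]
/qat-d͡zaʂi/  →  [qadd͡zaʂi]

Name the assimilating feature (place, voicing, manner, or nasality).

Underlying /t/ is realised as [d] next to /m/; /m/ itself does not change.
/t/ is voiceless while /m/ is voiced; the output [d] is voiced, matching the trigger — so the feature that spreads is voicing.
The other alternating form patterns the same way: /t/ → [d] before /d͡z/ (voiceless → voiced, matching voiced) — only voicing changes, and always toward the following segment.
No alternation appears in [retxa]: there the adjacent consonants already agree in voicing (/t/ and /x/ are both voiceless), so this form is consistent with the same rule.

voicing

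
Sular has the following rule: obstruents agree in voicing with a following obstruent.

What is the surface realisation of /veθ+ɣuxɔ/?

[veðɣuxɔ]

The rule targets /θ/ (voiceless dental fricative), which sits before the trigger /ɣ/ (voiced).
The voiced dental fricative is [ð], so /θ/ → [ð].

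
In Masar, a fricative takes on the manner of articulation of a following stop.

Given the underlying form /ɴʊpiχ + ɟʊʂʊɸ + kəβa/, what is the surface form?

/χ/ is a voiceless uvular fricative. The following trigger /ɟ/ is a stop, so /χ/ must become a stop as well.
Changing only its manner to stop gives [q] — the voiceless uvular stop.
The same rule applies at the second boundary: /ɸ/ → [p] next to /k/.

[ɴʊpiqɟʊʂʊpkəβa]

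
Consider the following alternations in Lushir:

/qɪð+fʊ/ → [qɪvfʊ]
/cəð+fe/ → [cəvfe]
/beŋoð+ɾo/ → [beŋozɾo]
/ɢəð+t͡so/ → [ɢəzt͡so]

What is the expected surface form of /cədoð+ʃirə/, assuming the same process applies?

[cədoʒʃirə]

The data show regressive place assimilation: /ð/ → [v] before /f/; /ð/ → [z] before /ɾ/; /ð/ → [z] before /t͡s/. In each pair only place changes, matching the following consonant, while manner and voice stay constant.
The rule targets /ð/ (voiced dental fricative), which sits before the trigger /ʃ/ (postalveolar).
Changing only its place to postalveolar gives [ʒ] — the voiced postalveolar fricative.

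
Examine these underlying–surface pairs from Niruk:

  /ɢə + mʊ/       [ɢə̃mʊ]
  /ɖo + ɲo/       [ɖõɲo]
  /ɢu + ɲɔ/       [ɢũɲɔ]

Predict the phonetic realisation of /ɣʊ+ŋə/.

The data show regressive nasality assimilation (vowel nasalisation): /ə/ → [ə̃] before /m/; /o/ → [õ] before /ɲ/; /u/ → [ũ] before /ɲ/ — a vowel is nasalised by an immediately following nasal consonant.
The vowel /ʊ/ is adjacent to the following nasal /ŋ/, so it acquires [+nasal] and surfaces as [ʊ̃].

[ɣʊ̃ŋə]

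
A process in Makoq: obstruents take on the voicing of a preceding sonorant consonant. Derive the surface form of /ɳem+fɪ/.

[ɳemvɪ]

/f/ is a voiceless labiodental fricative. The preceding trigger /m/ is voiced, so /f/ must become voiced as well.
Changing only its voicing to voiced gives [v] — the voiced labiodental fricative.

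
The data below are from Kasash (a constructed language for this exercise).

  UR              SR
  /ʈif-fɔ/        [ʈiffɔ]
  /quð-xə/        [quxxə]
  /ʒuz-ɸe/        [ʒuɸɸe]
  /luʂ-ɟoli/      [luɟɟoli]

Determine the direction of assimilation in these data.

Comparing underlying and surface forms, /ð/ → [x] is the alternation; the neighbouring /x/ is constant.
The output [x] is identical to the trigger /x/ — every feature (place, manner, voicing) has been copied — so this is total assimilation.
The other forms behave the same way: /z/ → [ɸ] before /ɸ/; /ʂ/ → [ɟ] before /ɟ/ — in each case the output is a copy of the following consonant.
In [ʈiffɔ] the two consonants at the boundary are already identical (/f/ + /f/), so the rule applies vacuously and nothing changes.
The trigger is the following segment, so the direction is regressive (anticipatory).

regressive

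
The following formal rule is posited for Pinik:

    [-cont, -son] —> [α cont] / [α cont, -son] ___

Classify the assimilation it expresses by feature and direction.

progressive manner assimilation

The shared variable α links the value of [cont] on the target to that of the neighbouring obstruent. [cont] distinguishes stops from fricatives — a manner-of-articulation feature — so this is manner assimilation.
The conditioning segment sits to the left of the focus bar, meaning the trigger precedes the segment that changes — progressive assimilation.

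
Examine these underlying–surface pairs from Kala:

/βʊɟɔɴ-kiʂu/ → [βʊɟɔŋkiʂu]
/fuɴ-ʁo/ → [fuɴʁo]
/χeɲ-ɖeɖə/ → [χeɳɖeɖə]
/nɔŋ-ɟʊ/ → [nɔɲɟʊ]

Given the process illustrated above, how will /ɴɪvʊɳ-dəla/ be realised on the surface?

The data show regressive place assimilation: /ɴ/ → [ŋ] before /k/; /ɲ/ → [ɳ] before /ɖ/; /ŋ/ → [ɲ] before /ɟ/. In each pair only place changes, matching the following consonant, while manner and voice stay constant.
Nothing changes in [fuɴʁo]: there the adjacent consonants already agree in place (/ɴ/ and /ʁ/ are both uvular), so this form is consistent with the same rule.
The rule targets /ɳ/ (voiced retroflex nasal), which sits before the trigger /d/ (alveolar).
Changing only its place to alveolar gives [n] — the voiced alveolar nasal.

[ɴɪvʊndəla]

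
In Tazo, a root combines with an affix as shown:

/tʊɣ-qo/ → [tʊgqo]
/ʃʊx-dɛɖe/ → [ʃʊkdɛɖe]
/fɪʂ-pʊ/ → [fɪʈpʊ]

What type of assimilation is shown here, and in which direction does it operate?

regressive manner assimilation

Underlying /ɣ/ is realised as [g] next to /q/; /q/ itself does not change.
/ɣ/ is a fricative while /q/ is a stop; the output [g] is a stop, matching the trigger — so the feature that spreads is manner.
Place and voice are unchanged, so the assimilation is partial, not total.
The other alternating forms pattern the same way: /x/ → [k] before /d/ (fricative → stop, matching a stop); /ʂ/ → [ʈ] before /p/ (fricative → stop, matching a stop) — only manner changes, and always toward the following segment.
The trigger is the following segment, so the direction is regressive (anticipatory).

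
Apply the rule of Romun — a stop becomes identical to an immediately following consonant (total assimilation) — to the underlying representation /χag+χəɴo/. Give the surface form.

/g/ is the segment targeted by the rule; it sits immediately before /χ/, so it assimilates completely and surfaces as [χ].

[χaχχəɴo]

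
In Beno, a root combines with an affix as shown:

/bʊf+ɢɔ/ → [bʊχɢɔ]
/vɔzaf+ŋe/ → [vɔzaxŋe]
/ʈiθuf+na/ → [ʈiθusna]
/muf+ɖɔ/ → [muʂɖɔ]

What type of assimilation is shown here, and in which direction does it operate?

regressive place assimilation

Comparing underlying and surface forms, /f/ → [χ] is the alternation; the neighbouring /ɢ/ is constant.
The change labiodental → uvular matches the place of the following /ɢ/, identifying this as place assimilation.
Manner and voice are unchanged, so the assimilation is partial, not total.
The other alternating forms pattern the same way: /f/ → [x] before /ŋ/ (labiodental → velar, matching velar); /f/ → [s] before /n/ (labiodental → alveolar, matching alveolar); /f/ → [ʂ] before /ɖ/ (labiodental → retroflex, matching retroflex) — only place changes, and always toward the following segment.
The trigger is the following segment, so the direction is regressive (anticipatory).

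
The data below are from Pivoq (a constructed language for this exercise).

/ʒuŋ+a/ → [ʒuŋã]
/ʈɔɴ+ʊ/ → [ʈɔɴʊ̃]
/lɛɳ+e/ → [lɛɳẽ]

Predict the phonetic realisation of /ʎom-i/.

The data show progressive nasality assimilation (vowel nasalisation): /a/ → [ã] after /ŋ/; /ʊ/ → [ʊ̃] after /ɴ/; /e/ → [ẽ] after /ɳ/ — a vowel is nasalised by an immediately preceding nasal consonant.
/i/ sits next to the nasal /m/ and is therefore nasalised to [ĩ].

[ʎomĩ]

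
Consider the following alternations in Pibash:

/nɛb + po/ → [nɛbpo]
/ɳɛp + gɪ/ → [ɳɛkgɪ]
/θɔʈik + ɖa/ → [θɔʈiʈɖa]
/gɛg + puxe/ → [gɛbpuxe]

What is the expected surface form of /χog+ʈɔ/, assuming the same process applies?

[χoɖʈɔ]

The data show regressive place assimilation: /p/ → [k] before /g/; /k/ → [ʈ] before /ɖ/; /g/ → [b] before /p/. In each pair only place changes, matching the following consonant, while manner and voice stay constant.
Nothing changes in [nɛbpo]: there the adjacent consonants already agree in place (/b/ and /p/ are both bilabial), so this form is consistent with the same rule.
The rule targets /g/ (voiced velar stop), which sits before the trigger /ʈ/ (retroflex).
A voiced retroflex stop is [ɖ], so the surface segment is [ɖ].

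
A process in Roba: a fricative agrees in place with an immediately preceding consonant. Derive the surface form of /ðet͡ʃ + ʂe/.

[ðet͡ʃʃe]

/ʂ/ is a voiceless retroflex fricative. The preceding trigger /t͡ʃ/ is postalveolar, so /ʂ/ must become postalveolar as well.
The voiceless postalveolar fricative is [ʃ], so /ʂ/ → [ʃ].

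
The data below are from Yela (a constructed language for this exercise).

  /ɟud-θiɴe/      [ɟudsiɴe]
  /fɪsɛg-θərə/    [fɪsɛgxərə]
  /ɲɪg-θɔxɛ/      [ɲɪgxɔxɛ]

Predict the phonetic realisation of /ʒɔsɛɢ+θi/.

[ʒɔsɛɢχi]

The data show progressive place assimilation: /θ/ → [s] after /d/; /θ/ → [x] after /g/. In each pair only place changes, matching the preceding consonant, while manner and voice stay constant.
The rule targets /θ/ (voiceless dental fricative), which sits after the trigger /ɢ/ (uvular).
The voiceless uvular fricative is [χ], so /θ/ → [χ].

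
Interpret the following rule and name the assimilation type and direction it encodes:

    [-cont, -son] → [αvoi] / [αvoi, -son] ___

The shared variable α links the value of [voi] on the target to the same value on the neighbouring segment, so voicing is the feature that assimilates.
Since the environment is written before the underscore, the trigger precedes the target; the direction is progressive.

progressive voicing assimilation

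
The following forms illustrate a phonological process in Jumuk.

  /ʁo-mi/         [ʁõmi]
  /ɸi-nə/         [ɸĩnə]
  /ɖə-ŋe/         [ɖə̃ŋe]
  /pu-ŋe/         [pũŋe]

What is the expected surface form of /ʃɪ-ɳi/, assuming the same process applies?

The data show regressive nasality assimilation (vowel nasalisation): /o/ → [õ] before /m/; /i/ → [ĩ] before /n/; /ə/ → [ə̃] before /ŋ/; /u/ → [ũ] before /ŋ/ — a vowel is nasalised by an immediately following nasal consonant.
/ɪ/ sits next to the nasal /ɳ/ and is therefore nasalised to [ɪ̃].

[ʃɪ̃ɳi]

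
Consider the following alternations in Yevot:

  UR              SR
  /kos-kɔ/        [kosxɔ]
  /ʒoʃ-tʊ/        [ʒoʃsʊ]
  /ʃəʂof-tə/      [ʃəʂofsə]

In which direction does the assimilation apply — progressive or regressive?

The segment that alternates is /k/, which surfaces as [x] when adjacent to /s/.
/k/ is a stop while /s/ is a fricative; the output [x] is a fricative, matching the trigger — so the feature that spreads is manner.
Checking the remaining alternations: /t/ → [s] after /ʃ/ (stop → fricative, matching a fricative); /t/ → [s] after /f/ (stop → fricative, matching a fricative) — only manner changes, and always toward the preceding segment.
The trigger is the preceding segment, so the direction is progressive (perseverative).

progressive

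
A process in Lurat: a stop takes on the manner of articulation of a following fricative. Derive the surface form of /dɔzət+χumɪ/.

[dɔzəsχumɪ]

/t/ is a voiceless alveolar stop. The following trigger /χ/ is a fricative, so /t/ must become a fricative as well.
The voiceless alveolar fricative is [s], so /t/ → [s].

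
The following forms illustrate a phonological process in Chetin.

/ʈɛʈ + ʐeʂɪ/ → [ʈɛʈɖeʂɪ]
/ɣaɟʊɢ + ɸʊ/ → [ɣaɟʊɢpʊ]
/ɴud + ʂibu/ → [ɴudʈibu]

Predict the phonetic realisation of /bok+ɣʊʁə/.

[bokgʊʁə]

The data show progressive manner assimilation: /ʐ/ → [ɖ] after /ʈ/; /ɸ/ → [p] after /ɢ/; /ʂ/ → [ʈ] after /d/. In each pair only manner changes, matching the preceding consonant, while place and voice stay constant.
The rule targets /ɣ/ (voiced velar fricative), which sits after the trigger /k/ (stop).
A voiced velar stop is [g], so the surface segment is [g].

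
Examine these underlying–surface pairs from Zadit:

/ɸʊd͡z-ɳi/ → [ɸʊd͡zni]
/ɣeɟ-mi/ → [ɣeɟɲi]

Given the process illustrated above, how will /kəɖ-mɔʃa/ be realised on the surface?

The data show progressive place assimilation: /ɳ/ → [n] after /d͡z/; /m/ → [ɲ] after /ɟ/. In each pair only place changes, matching the preceding consonant, while manner and voice stay constant.
/m/ is a voiced bilabial nasal. The preceding trigger /ɖ/ is retroflex, so /m/ must become retroflex as well.
A voiced retroflex nasal is [ɳ], so the surface segment is [ɳ].

[kəɖɳɔʃa]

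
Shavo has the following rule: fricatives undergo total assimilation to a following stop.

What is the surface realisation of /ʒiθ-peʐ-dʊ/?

[ʒippeddʊ]

/θ/ is the segment targeted by the rule; it sits immediately before /p/, so it assimilates completely and surfaces as [p].
At the second juncture, /ʐ/ likewise becomes [d] adjacent to /d/.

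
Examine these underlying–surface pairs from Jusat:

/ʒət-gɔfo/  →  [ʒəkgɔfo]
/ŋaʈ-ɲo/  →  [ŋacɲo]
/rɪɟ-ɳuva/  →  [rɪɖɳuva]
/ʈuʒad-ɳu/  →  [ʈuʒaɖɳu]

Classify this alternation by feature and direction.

The segment that alternates is /t/, which surfaces as [k] when adjacent to /g/.
The change alveolar → velar matches the place of the following /g/, identifying this as place assimilation.
Manner and voice are unchanged, so the assimilation is partial, not total.
Checking the remaining alternations: /ʈ/ → [c] before /ɲ/ (retroflex → palatal, matching palatal); /ɟ/ → [ɖ] before /ɳ/ (palatal → retroflex, matching retroflex); /d/ → [ɖ] before /ɳ/ (alveolar → retroflex, matching retroflex) — only place changes, and always toward the following segment.
The trigger is the following segment, so the direction is regressive (anticipatory).

regressive place assimilation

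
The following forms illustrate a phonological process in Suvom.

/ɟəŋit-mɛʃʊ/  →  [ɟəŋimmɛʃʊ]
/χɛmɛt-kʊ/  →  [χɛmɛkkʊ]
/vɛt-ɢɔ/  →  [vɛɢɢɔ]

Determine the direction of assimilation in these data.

Comparing underlying and surface forms, /t/ → [m] is the alternation; the neighbouring /m/ is constant.
The output [m] is identical to the trigger /m/ — every feature (place, manner, voicing) has been copied — so this is total assimilation.
The remaining alternations confirm this: /t/ → [k] before /k/; /t/ → [ɢ] before /ɢ/ — in each case the output is a copy of the following consonant.
The trigger is the following segment, so the direction is regressive (anticipatory).

regressive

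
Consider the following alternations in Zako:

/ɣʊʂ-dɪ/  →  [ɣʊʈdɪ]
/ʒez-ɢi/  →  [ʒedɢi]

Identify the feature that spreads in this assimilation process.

manner

The segment that alternates is /ʂ/, which surfaces as [ʈ] when adjacent to /d/.
/ʂ/ is a fricative while /d/ is a stop; the output [ʈ] is a stop, matching the trigger — so the feature that spreads is manner.
The other alternating form patterns the same way: /z/ → [d] before /ɢ/ (fricative → stop, matching a stop) — only manner changes, and always toward the following segment.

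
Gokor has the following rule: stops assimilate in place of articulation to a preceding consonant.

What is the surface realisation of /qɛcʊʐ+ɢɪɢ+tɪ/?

/ɢ/ is a voiced uvular stop. The preceding trigger /ʐ/ is retroflex, so /ɢ/ must become retroflex as well.
A voiced retroflex stop is [ɖ], so the surface segment is [ɖ].
The same rule applies at the second boundary: /t/ → [q] next to /ɢ/.

[qɛcʊʐɖɪɢqɪ]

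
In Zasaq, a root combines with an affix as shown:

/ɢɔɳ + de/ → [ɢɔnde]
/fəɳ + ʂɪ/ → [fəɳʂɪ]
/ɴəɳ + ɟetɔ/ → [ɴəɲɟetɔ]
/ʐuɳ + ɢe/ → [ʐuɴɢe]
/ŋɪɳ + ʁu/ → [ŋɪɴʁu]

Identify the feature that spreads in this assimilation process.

place

Underlying /ɳ/ is realised as [n] next to /d/; /d/ itself does not change.
The change retroflex → alveolar matches the place of the following /d/, identifying this as place assimilation.
The other alternating forms pattern the same way: /ɳ/ → [ɲ] before /ɟ/ (retroflex → palatal, matching palatal); /ɳ/ → [ɴ] before /ɢ/ (retroflex → uvular, matching uvular); /ɳ/ → [ɴ] before /ʁ/ (retroflex → uvular, matching uvular) — only place changes, and always toward the following segment.
No alternation appears in [fəɳʂɪ]: there the adjacent consonants already agree in place (/ɳ/ and /ʂ/ are both retroflex), so this form is consistent with the same rule.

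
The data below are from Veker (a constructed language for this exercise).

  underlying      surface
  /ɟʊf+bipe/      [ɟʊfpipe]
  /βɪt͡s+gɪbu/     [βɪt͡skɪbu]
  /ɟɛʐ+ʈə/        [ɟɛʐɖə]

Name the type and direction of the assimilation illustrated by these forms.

Comparing underlying and surface forms, /b/ → [p] is the alternation; the neighbouring /f/ is constant.
/b/ is voiced while /f/ is voiceless; the output [p] is voiceless, matching the trigger — so the feature that spreads is voicing.
Place and manner are unchanged, so the assimilation is partial, not total.
The same holds elsewhere in the data: /g/ → [k] after /t͡s/ (voiced → voiceless, matching voiceless); /ʈ/ → [ɖ] after /ʐ/ (voiceless → voiced, matching voiced) — only voicing changes, and always toward the preceding segment.
The trigger is the preceding segment, so the direction is progressive (perseverative).

progressive voicing assimilation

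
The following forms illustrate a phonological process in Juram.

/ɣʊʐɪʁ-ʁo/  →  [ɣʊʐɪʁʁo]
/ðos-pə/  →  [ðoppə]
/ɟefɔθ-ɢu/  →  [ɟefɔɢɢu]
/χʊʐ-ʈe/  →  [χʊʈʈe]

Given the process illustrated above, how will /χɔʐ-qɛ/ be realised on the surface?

The data show regressive total assimilation (/s/ → [p] before /p/; /θ/ → [ɢ] before /ɢ/; /ʐ/ → [ʈ] before /ʈ/): in every case the target segment becomes identical to its following neighbour, copying more than a single feature.
In [ɣʊʐɪʁʁo] the two consonants at the boundary are already identical (/ʁ/ + /ʁ/), so the rule applies vacuously and nothing changes.
/ʐ/ is the segment targeted by the rule; it sits immediately before /q/, so it assimilates completely and surfaces as [q].

[χɔqqɛ]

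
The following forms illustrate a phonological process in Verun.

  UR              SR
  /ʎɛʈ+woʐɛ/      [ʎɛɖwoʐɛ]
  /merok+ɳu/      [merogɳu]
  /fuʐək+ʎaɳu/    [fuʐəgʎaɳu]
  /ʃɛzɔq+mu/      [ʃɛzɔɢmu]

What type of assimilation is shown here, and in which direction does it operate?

regressive voicing assimilation

The segment that alternates is /ʈ/, which surfaces as [ɖ] when adjacent to /w/.
/ʈ/ is voiceless while /w/ is voiced; the output [ɖ] is voiced, matching the trigger — so the feature that spreads is voicing.
Place and manner are unchanged, so the assimilation is partial, not total.
Checking the remaining alternations: /k/ → [g] before /ɳ/ (voiceless → voiced, matching voiced); /k/ → [g] before /ʎ/ (voiceless → voiced, matching voiced); /q/ → [ɢ] before /m/ (voiceless → voiced, matching voiced) — only voicing changes, and always toward the following segment.
Since the segment that changes precedes the conditioning segment, the assimilation is regressive.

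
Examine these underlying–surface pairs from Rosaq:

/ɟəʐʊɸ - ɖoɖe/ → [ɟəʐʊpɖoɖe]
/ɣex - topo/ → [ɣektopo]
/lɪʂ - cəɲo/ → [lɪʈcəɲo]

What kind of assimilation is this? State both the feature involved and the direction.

Underlying /ɸ/ is realised as [p] next to /ɖ/; /ɖ/ itself does not change.
The change fricative → stop matches the manner of the following /ɖ/, identifying this as manner assimilation.
Place and voice are unchanged, so the assimilation is partial, not total.
The other alternating forms pattern the same way: /x/ → [k] before /t/ (fricative → stop, matching a stop); /ʂ/ → [ʈ] before /c/ (fricative → stop, matching a stop) — only manner changes, and always toward the following segment.
Since the segment that changes precedes the conditioning segment, the assimilation is regressive.

regressive manner assimilation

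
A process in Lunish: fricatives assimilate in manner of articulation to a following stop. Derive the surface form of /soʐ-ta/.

[soɖta]

/ʐ/ is a voiced retroflex fricative. The following trigger /t/ is a stop, so /ʐ/ must become a stop as well.
A voiced retroflex stop is [ɖ], so the surface segment is [ɖ].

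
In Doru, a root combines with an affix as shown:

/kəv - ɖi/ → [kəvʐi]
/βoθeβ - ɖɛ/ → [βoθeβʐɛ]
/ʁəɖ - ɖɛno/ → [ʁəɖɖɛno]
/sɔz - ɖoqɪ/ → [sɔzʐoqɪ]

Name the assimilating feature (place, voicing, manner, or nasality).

The segment that alternates is /ɖ/, which surfaces as [ʐ] when adjacent to /v/.
/ɖ/ is a stop while /v/ is a fricative; the output [ʐ] is a fricative, matching the trigger — so the feature that spreads is manner.
The same holds elsewhere in the data: /ɖ/ → [ʐ] after /β/ (stop → fricative, matching a fricative); /ɖ/ → [ʐ] after /z/ (stop → fricative, matching a fricative) — only manner changes, and always toward the preceding segment.
Nothing changes in [ʁəɖɖɛno]: there the adjacent consonants already agree in manner (/ɖ/ and /ɖ/ are both stops), so this form is consistent with the same rule.

manner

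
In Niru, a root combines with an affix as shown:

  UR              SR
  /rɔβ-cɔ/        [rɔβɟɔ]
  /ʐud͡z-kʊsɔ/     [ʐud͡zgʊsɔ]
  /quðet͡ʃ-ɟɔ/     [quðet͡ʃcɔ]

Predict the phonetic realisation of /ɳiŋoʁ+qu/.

The data show progressive voicing assimilation: /c/ → [ɟ] after /β/; /k/ → [g] after /d͡z/; /ɟ/ → [c] after /t͡ʃ/. In each pair only voicing changes, matching the preceding consonant, while place and manner stay constant.
/q/ is a voiceless uvular stop. The preceding trigger /ʁ/ is voiced, so /q/ must become voiced as well.
Changing only its voicing to voiced gives [ɢ] — the voiced uvular stop.

[ɳiŋoʁɢu]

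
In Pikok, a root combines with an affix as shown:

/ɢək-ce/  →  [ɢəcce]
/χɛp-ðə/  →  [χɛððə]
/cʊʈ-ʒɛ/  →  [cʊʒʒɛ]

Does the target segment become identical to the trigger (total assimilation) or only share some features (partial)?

total assimilation

The segment that alternates is /p/, which surfaces as [ð] when adjacent to /ð/.
The output [ð] is identical to the trigger /ð/ — every feature (place, manner, voicing) has been copied — so this is total assimilation.
The other forms behave the same way: /k/ → [c] before /c/; /ʈ/ → [ʒ] before /ʒ/ — in each case the output is a copy of the following consonant.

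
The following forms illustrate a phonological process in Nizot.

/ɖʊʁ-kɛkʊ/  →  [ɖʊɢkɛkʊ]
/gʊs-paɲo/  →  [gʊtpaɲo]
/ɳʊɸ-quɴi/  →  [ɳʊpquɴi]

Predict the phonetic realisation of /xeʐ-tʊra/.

[xeɖtʊra]

The data show regressive manner assimilation: /ʁ/ → [ɢ] before /k/; /s/ → [t] before /p/; /ɸ/ → [p] before /q/. In each pair only manner changes, matching the following consonant, while place and voice stay constant.
/ʐ/ is a voiced retroflex fricative. The following trigger /t/ is a stop, so /ʐ/ must become a stop as well.
A voiced retroflex stop is [ɖ], so the surface segment is [ɖ].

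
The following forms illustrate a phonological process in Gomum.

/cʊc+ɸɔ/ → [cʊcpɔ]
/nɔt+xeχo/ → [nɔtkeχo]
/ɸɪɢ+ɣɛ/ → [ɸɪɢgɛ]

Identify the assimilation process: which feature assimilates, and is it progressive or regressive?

progressive manner assimilation

The segment that alternates is /ɸ/, which surfaces as [p] when adjacent to /c/.
/ɸ/ is a fricative while /c/ is a stop; the output [p] is a stop, matching the trigger — so the feature that spreads is manner.
Place and voice are unchanged, so the assimilation is partial, not total.
Checking the remaining alternations: /x/ → [k] after /t/ (fricative → stop, matching a stop); /ɣ/ → [g] after /ɢ/ (fricative → stop, matching a stop) — only manner changes, and always toward the preceding segment.
The trigger is the preceding segment, so the direction is progressive (perseverative).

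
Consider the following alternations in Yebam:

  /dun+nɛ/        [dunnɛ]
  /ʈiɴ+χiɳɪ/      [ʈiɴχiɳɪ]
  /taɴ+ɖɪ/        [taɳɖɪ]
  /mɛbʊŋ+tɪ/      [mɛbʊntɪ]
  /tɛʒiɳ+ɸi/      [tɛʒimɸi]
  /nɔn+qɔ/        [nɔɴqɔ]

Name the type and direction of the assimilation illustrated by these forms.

Underlying /ɴ/ is realised as [ɳ] next to /ɖ/; /ɖ/ itself does not change.
/ɴ/ is uvular while /ɖ/ is retroflex; the output [ɳ] is retroflex, matching the trigger — so the feature that spreads is place.
Manner and voice are unchanged, so the assimilation is partial, not total.
The other alternating forms pattern the same way: /ŋ/ → [n] before /t/ (velar → alveolar, matching alveolar); /ɳ/ → [m] before /ɸ/ (retroflex → bilabial, matching bilabial); /n/ → [ɴ] before /q/ (alveolar → uvular, matching uvular) — only place changes, and always toward the following segment.
Nothing changes in [dunnɛ], [ʈiɴχiɳɪ]: there the adjacent consonants already agree in place (/n/ and /n/ are both alveolar; /ɴ/ and /χ/ are both uvular), so these forms are consistent with the same rule.
The trigger is the following segment, so the direction is regressive (anticipatory).

regressive place assimilation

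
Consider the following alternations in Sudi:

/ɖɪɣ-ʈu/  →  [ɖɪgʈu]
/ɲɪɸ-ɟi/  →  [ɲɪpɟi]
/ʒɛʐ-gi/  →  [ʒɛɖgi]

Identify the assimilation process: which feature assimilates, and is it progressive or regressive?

The segment that alternates is /ɣ/, which surfaces as [g] when adjacent to /ʈ/.
The change fricative → stop matches the manner of the following /ʈ/, identifying this as manner assimilation.
Place and voice are unchanged, so the assimilation is partial, not total.
Checking the remaining alternations: /ɸ/ → [p] before /ɟ/ (fricative → stop, matching a stop); /ʐ/ → [ɖ] before /g/ (fricative → stop, matching a stop) — only manner changes, and always toward the following segment.
The trigger is the following segment, so the direction is regressive (anticipatory).

regressive manner assimilation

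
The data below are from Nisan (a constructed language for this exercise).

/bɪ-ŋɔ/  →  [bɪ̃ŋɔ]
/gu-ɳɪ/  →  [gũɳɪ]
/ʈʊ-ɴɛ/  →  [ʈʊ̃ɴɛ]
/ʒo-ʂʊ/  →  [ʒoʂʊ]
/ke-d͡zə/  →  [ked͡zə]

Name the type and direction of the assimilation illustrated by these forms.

regressive nasality assimilation (vowel nasalisation)

The vowel /ɪ/ surfaces as nasalised [ɪ̃] next to the following nasal /ŋ/ — it has acquired the [+nasal] feature of its neighbour.
Likewise in the remaining data: /u/ → [ũ] before /ɳ/; /ʊ/ → [ʊ̃] before /ɴ/ — each time a vowel is nasalised next to a following nasal.
No change occurs in [ʒoʂʊ], [ked͡zə] because the vowel at the boundary is adjacent to an oral consonant, not a nasal (/o/ next to /ʂ/; /e/ next to /d͡z/).
Because the conditioning nasal is to the right of the vowel that changes, the process is regressive (anticipatory).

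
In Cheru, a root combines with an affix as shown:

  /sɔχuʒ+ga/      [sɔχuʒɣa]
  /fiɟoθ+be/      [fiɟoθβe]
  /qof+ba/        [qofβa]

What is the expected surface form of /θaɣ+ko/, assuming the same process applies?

[θaɣxo]

The data show progressive manner assimilation: /g/ → [ɣ] after /ʒ/; /b/ → [β] after /θ/; /b/ → [β] after /f/. In each pair only manner changes, matching the preceding consonant, while place and voice stay constant.
The rule targets /k/ (voiceless velar stop), which sits after the trigger /ɣ/ (fricative).
The voiceless velar fricative is [x], so /k/ → [x].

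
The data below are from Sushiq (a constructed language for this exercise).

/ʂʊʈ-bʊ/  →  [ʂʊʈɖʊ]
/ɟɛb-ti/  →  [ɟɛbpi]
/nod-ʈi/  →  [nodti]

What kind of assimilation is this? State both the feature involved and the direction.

progressive place assimilation

The segment that alternates is /b/, which surfaces as [ɖ] when adjacent to /ʈ/.
The change bilabial → retroflex matches the place of the preceding /ʈ/, identifying this as place assimilation.
Manner and voice are unchanged, so the assimilation is partial, not total.
Checking the remaining alternations: /t/ → [p] after /b/ (alveolar → bilabial, matching bilabial); /ʈ/ → [t] after /d/ (retroflex → alveolar, matching alveolar) — only place changes, and always toward the preceding segment.
Since the segment that changes follows the conditioning segment, the assimilation is progressive.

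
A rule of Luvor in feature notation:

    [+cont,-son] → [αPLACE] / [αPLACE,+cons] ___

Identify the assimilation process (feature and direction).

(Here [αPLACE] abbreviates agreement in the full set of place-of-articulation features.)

progressive place assimilation

The shared variable α links the value of the place features (abbreviated [PLACE]) on the target to the same value on the neighbouring segment, so place is the feature that assimilates.
The conditioning segment sits to the left of the focus bar, meaning the trigger precedes the segment that changes — progressive assimilation.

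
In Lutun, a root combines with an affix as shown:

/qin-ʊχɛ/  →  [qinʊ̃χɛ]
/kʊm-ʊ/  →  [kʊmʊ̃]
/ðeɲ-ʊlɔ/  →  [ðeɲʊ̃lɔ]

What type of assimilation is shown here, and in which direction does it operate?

progressive nasality assimilation (vowel nasalisation)

The vowel /ʊ/ surfaces as nasalised [ʊ̃] next to the preceding nasal /n/ — it has acquired the [+nasal] feature of its neighbour.
The other forms show the same pattern: /ʊ/ → [ʊ̃] after /m/; /ʊ/ → [ʊ̃] after /ɲ/ — each time a vowel is nasalised next to a preceding nasal.
Because the conditioning nasal is to the left of the vowel that changes, the process is progressive (perseverative).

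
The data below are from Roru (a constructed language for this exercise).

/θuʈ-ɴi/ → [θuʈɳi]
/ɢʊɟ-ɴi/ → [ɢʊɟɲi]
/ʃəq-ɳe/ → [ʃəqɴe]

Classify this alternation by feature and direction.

progressive place assimilation

Underlying /ɴ/ is realised as [ɳ] next to /ʈ/; /ʈ/ itself does not change.
The change uvular → retroflex matches the place of the preceding /ʈ/, identifying this as place assimilation.
Manner and voice are unchanged, so the assimilation is partial, not total.
Checking the remaining alternations: /ɴ/ → [ɲ] after /ɟ/ (uvular → palatal, matching palatal); /ɳ/ → [ɴ] after /q/ (retroflex → uvular, matching uvular) — only place changes, and always toward the preceding segment.
The trigger is the preceding segment, so the direction is progressive (perseverative).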